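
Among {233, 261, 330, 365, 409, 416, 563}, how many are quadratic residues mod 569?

3

(233/569) = -1 → non-residue.
(261/569) = -1 → non-residue.
(330/569) = +1 → QR.
(365/569) = -1 → non-residue.
(409/569) = +1 → QR.
(416/569) = +1 → QR.
(563/569) = -1 → non-residue.
Total quadratic residues among the 7: 3.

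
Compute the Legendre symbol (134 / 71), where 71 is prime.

-1

First reduce: 134 ≡ 63 (mod 71).
Reciprocity: 63 ≡ 3 and 71 ≡ 3 (mod 4), so (63/71) = −(71/63).
Reduce top mod 63: now compute (8/63).
Pull out 2^3: since 63 ≡ 7 (mod 8), (2/63) = +1, so (2/63)^3 = +1.
Reached (1/63) = 1. Collecting the sign flips along the way, the symbol is -1.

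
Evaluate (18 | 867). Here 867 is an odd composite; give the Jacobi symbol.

0

Pull out 2: since 867 ≡ 3 (mod 8), (2/867) = -1.
Reciprocity: 9 ≡ 1 and 867 ≡ 3 (mod 4), so (9/867) = +(867/9).
Reduce top mod 9: now compute (3/9).
Reciprocity: 3 ≡ 3 and 9 ≡ 1 (mod 4), so (3/9) = +(9/3).
Reduce top mod 3: now compute (0/3).
Top reduces to 0: gcd > 1, so the symbol is 0.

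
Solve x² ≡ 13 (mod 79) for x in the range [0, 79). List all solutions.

31, 48

Since 79 ≡ 3 (mod 4), a square root of 13 is 13^((79+1)/4) = 13^20 mod 79.
Repeated squaring: 13^2≡11, 13^4≡42, 13^8≡26, 13^16≡44 (mod 79).
13^20 = 13^(16+4) ≡ 31 (mod 79).
Check: 31² = 961 ≡ 13 (mod 79). The two roots are 31 and 48.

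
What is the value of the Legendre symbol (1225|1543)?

1

Reciprocity: 1225 ≡ 1 and 1543 ≡ 3 (mod 4), so (1225/1543) = +(1543/1225).
Reduce top mod 1225: now compute (318/1225).
Pull out 2: since 1225 ≡ 1 (mod 8), (2/1225) = +1.
Reciprocity: 159 ≡ 3 and 1225 ≡ 1 (mod 4), so (159/1225) = +(1225/159).
Reduce top mod 159: now compute (112/159).
Pull out 2^4: since 159 ≡ 7 (mod 8), (2/159) = +1, so (2/159)^4 = +1.
Reciprocity: 7 ≡ 3 and 159 ≡ 3 (mod 4), so (7/159) = −(159/7).
Reduce top mod 7: now compute (5/7).
Reciprocity: 5 ≡ 1 and 7 ≡ 3 (mod 4), so (5/7) = +(7/5).
Reduce top mod 5: now compute (2/5).
Pull out 2: since 5 ≡ 5 (mod 8), (2/5) = -1.
Reached (1/5) = 1. Collecting the sign flips along the way, the symbol is +1.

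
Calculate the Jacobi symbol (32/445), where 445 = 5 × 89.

Pull out 2^5: since 445 ≡ 5 (mod 8), (2/445) = -1, so (2/445)^5 = -1.
Reached (1/445) = 1. Collecting the sign flips along the way, the symbol is -1.

-1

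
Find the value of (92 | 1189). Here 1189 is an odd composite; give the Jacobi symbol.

Pull out 2^2: since 1189 ≡ 5 (mod 8), (2/1189) = -1, so (2/1189)^2 = +1.
Reciprocity: 23 ≡ 3 and 1189 ≡ 1 (mod 4), so (23/1189) = +(1189/23).
Reduce top mod 23: now compute (16/23).
Pull out 2^4: since 23 ≡ 7 (mod 8), (2/23) = +1, so (2/23)^4 = +1.
Reached (1/23) = 1. Collecting the sign flips along the way, the symbol is +1.

1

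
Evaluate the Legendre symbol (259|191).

1

Euler's criterion: (259/191) ≡ 68^95 (mod 191).
68^2 ≡ 40 (mod 191)
68^4 ≡ 72 (mod 191)
68^8 ≡ 27 (mod 191)
68^16 ≡ 156 (mod 191)
68^32 ≡ 79 (mod 191)
68^64 ≡ 129 (mod 191)
68^95 = 68^(64+16+8+4+2+1) ≡ 1 (mod 191).
Result is 1, so (259/191) = 1.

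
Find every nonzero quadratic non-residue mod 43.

2, 3, 5, 7, 8, 12, 18, 19, 20, 22, 26, 27, 28, 29, 30, 32, 33, 34, 37, 39, 42

Square k = 1,…,21 (k and 43−k give the same square):
1²=1, 2²=4, 3²=9, 4²=16, 5²=25, 6²=36, 7²≡6, 8²≡21, 9²≡38, 10²≡14, 11²≡35, 12²≡15, 13²≡40, 14²≡24, 15²≡10, 16²≡41, 17²≡31, 18²≡23, 19²≡17, 20²≡13, 21²≡11 (mod 43).
The residues are {1, 4, 6, 9, 10, 11, 13, 14, 15, 16, 17, 21, 23, 24, 25, 31, 35, 36, 38, 40, 41}; the non-residues are the remaining 21 nonzero classes.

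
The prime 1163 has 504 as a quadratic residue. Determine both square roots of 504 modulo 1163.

Since 1163 ≡ 3 (mod 4), a square root of 504 is 504^((1163+1)/4) = 504^291 mod 1163.
Repeated squaring: 504^2≡482, 504^4≡887, 504^8≡581, 504^16≡291, 504^32≡945, 504^64≡1004, 504^128≡858, 504^256≡1148 (mod 1163).
504^291 = 504^(256+32+2+1) ≡ 203 (mod 1163).
Check: 203² = 41209 ≡ 504 (mod 1163). The two roots are 203 and 960.

203, 960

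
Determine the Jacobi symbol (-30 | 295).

First reduce: -30 ≡ 265 (mod 295).
Reciprocity: 265 ≡ 1 and 295 ≡ 3 (mod 4), so (265/295) = +(295/265).
Reduce top mod 265: now compute (30/265).
Pull out 2: since 265 ≡ 1 (mod 8), (2/265) = +1.
Reciprocity: 15 ≡ 3 and 265 ≡ 1 (mod 4), so (15/265) = +(265/15).
Reduce top mod 15: now compute (10/15).
Pull out 2: since 15 ≡ 7 (mod 8), (2/15) = +1.
Reciprocity: 5 ≡ 1 and 15 ≡ 3 (mod 4), so (5/15) = +(15/5).
Reduce top mod 5: now compute (0/5).
Top reduces to 0: gcd > 1, so the symbol is 0.

0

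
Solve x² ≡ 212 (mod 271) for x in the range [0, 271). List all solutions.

36, 235

Since 271 ≡ 3 (mod 4), a square root of 212 is 212^((271+1)/4) = 212^68 mod 271.
Repeated squaring: 212^2≡229, 212^4≡138, 212^8≡74, 212^16≡56, 212^32≡155, 212^64≡177 (mod 271).
212^68 = 212^(64+4) ≡ 36 (mod 271).
Check: 36² = 1296 ≡ 212 (mod 271). The two roots are 36 and 235.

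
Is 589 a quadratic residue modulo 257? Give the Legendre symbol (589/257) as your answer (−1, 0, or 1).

-1

Euler's criterion: (589/257) ≡ 75^128 (mod 257).
75^2 ≡ 228 (mod 257)
75^4 ≡ 70 (mod 257)
75^8 ≡ 17 (mod 257)
75^16 ≡ 32 (mod 257)
75^32 ≡ 253 (mod 257)
75^64 ≡ 16 (mod 257)
75^128 ≡ 256 (mod 257)
75^128 = 75^(128) ≡ 256 (mod 257).
Result is 256 ≡ −1, so (589/257) = −1.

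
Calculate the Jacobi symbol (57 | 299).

1

Reciprocity: 57 ≡ 1 and 299 ≡ 3 (mod 4), so (57/299) = +(299/57).
Reduce top mod 57: now compute (14/57).
Pull out 2: since 57 ≡ 1 (mod 8), (2/57) = +1.
Reciprocity: 7 ≡ 3 and 57 ≡ 1 (mod 4), so (7/57) = +(57/7).
Reduce top mod 7: now compute (1/7).
Reached (1/7) = 1. Collecting the sign flips along the way, the symbol is +1.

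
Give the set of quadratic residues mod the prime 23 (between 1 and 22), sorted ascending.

1 2 3 4 6 8 9 12 13 16 18

Square k = 1,…,11 (k and 23−k give the same square):
1²=1, 2²=4, 3²=9, 4²=16, 5²≡2, 6²≡13, 7²≡3, 8²≡18, 9²≡12, 10²≡8, 11²≡6 (mod 23).
So the quadratic residues mod 23 are {1, 2, 3, 4, 6, 8, 9, 12, 13, 16, 18}.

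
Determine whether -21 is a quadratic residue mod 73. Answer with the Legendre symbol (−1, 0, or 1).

-1

Euler's criterion: (-21/73) ≡ 52^36 (mod 73).
52^2 ≡ 3 (mod 73)
52^4 ≡ 9 (mod 73)
52^8 ≡ 8 (mod 73)
52^16 ≡ 64 (mod 73)
52^32 ≡ 8 (mod 73)
52^36 = 52^(32+4) ≡ 72 (mod 73).
Result is 72 ≡ −1, so (-21/73) = −1.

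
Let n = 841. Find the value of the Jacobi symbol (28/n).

1

Pull out 2^2: since 841 ≡ 1 (mod 8), (2/841) = +1, so (2/841)^2 = +1.
Reciprocity: 7 ≡ 3 and 841 ≡ 1 (mod 4), so (7/841) = +(841/7).
Reduce top mod 7: now compute (1/7).
Reached (1/7) = 1. Collecting the sign flips along the way, the symbol is +1.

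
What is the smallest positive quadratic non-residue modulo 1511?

(2/1511) = +1, so 2 is a residue.
(3/1511) = +1, so 3 is a residue.
(4/1511) = +1, so 4 is a residue.
(5/1511) = +1, so 5 is a residue.
(6/1511) = +1, so 6 is a residue.
(7/1511) = +1, so 7 is a residue.
(8/1511) = +1, so 8 is a residue.
(9/1511) = +1, so 9 is a residue.
(10/1511) = +1, so 10 is a residue.
(11/1511) = −1, so 11 is the smallest positive non-residue mod 1511.

11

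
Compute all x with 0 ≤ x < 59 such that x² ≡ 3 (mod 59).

11, 48

Since 59 ≡ 3 (mod 4), a square root of 3 is 3^((59+1)/4) = 3^15 mod 59.
Repeated squaring: 3^2≡9, 3^4≡22, 3^8≡12 (mod 59).
3^15 = 3^(8+4+2+1) ≡ 48 (mod 59).
Check: 48² = 2304 ≡ 3 (mod 59). The two roots are 11 and 48.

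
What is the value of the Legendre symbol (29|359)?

Reciprocity: 29 ≡ 1 and 359 ≡ 3 (mod 4), so (29/359) = +(359/29).
Reduce top mod 29: now compute (11/29).
Reciprocity: 11 ≡ 3 and 29 ≡ 1 (mod 4), so (11/29) = +(29/11).
Reduce top mod 11: now compute (7/11).
Reciprocity: 7 ≡ 3 and 11 ≡ 3 (mod 4), so (7/11) = −(11/7).
Reduce top mod 7: now compute (4/7).
Pull out 2^2: since 7 ≡ 7 (mod 8), (2/7) = +1, so (2/7)^2 = +1.
Reached (1/7) = 1. Collecting the sign flips along the way, the symbol is -1.

-1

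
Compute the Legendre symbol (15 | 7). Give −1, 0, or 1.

First reduce: 15 ≡ 1 (mod 7).
Reached (1/7) = 1. Collecting the sign flips along the way, the symbol is +1.

1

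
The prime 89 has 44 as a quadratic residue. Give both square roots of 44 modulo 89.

20, 69

89 ≡ 1 (mod 4), so we find a root by search.
Trying successive values, 20² = 400 ≡ 44 (mod 89). The other root is 89 − 20 = 69.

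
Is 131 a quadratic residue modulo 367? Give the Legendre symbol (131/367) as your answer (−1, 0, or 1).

-1

Reciprocity: 131 ≡ 3 and 367 ≡ 3 (mod 4), so (131/367) = −(367/131).
Reduce top mod 131: now compute (105/131).
Reciprocity: 105 ≡ 1 and 131 ≡ 3 (mod 4), so (105/131) = +(131/105).
Reduce top mod 105: now compute (26/105).
Pull out 2: since 105 ≡ 1 (mod 8), (2/105) = +1.
Reciprocity: 13 ≡ 1 and 105 ≡ 1 (mod 4), so (13/105) = +(105/13).
Reduce top mod 13: now compute (1/13).
Reached (1/13) = 1. Collecting the sign flips along the way, the symbol is -1.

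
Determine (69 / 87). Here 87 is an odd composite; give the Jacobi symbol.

Reciprocity: 69 ≡ 1 and 87 ≡ 3 (mod 4), so (69/87) = +(87/69).
Reduce top mod 69: now compute (18/69).
Pull out 2: since 69 ≡ 5 (mod 8), (2/69) = -1.
Reciprocity: 9 ≡ 1 and 69 ≡ 1 (mod 4), so (9/69) = +(69/9).
Reduce top mod 9: now compute (6/9).
Pull out 2: since 9 ≡ 1 (mod 8), (2/9) = +1.
Reciprocity: 3 ≡ 3 and 9 ≡ 1 (mod 4), so (3/9) = +(9/3).
Reduce top mod 3: now compute (0/3).
Top reduces to 0: gcd > 1, so the symbol is 0.

0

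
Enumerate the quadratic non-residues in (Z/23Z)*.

Square k = 1,…,11 (k and 23−k give the same square):
1²=1, 2²=4, 3²=9, 4²=16, 5²≡2, 6²≡13, 7²≡3, 8²≡18, 9²≡12, 10²≡8, 11²≡6 (mod 23).
The residues are {1, 2, 3, 4, 6, 8, 9, 12, 13, 16, 18}; the non-residues are the remaining 11 nonzero classes.

5 7 10 11 14 15 17 19 20 21 22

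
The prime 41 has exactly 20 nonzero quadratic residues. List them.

Square k = 1,…,20 (k and 41−k give the same square):
1²=1, 2²=4, 3²=9, 4²=16, 5²=25, 6²=36, 7²≡8, 8²≡23, 9²≡40, 10²≡18, 11²≡39, 12²≡21, 13²≡5, 14²≡32, 15²≡20, 16²≡10, 17²≡2, 18²≡37, 19²≡33, 20²≡31 (mod 41).
So the quadratic residues mod 41 are {1, 2, 4, 5, 8, 9, 10, 16, 18, 20, 21, 23, 25, 31, 32, 33, 36, 37, 39, 40}.

1,2,4,5,8,9,10,16,18,20,21,23,25,31,32,33,36,37,39,40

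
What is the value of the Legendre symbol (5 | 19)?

Reciprocity: 5 ≡ 1 and 19 ≡ 3 (mod 4), so (5/19) = +(19/5).
Reduce top mod 5: now compute (4/5).
Pull out 2^2: since 5 ≡ 5 (mod 8), (2/5) = -1, so (2/5)^2 = +1.
Reached (1/5) = 1. Collecting the sign flips along the way, the symbol is +1.

1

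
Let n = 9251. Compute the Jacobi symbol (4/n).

Pull out 2^2: since 9251 ≡ 3 (mod 8), (2/9251) = -1, so (2/9251)^2 = +1.
Reached (1/9251) = 1. Collecting the sign flips along the way, the symbol is +1.

1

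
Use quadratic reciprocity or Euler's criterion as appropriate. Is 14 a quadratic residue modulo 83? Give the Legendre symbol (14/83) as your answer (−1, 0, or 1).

-1

Euler's criterion: (14/83) ≡ 14^41 (mod 83).
14^2 ≡ 30 (mod 83)
14^4 ≡ 70 (mod 83)
14^8 ≡ 3 (mod 83)
14^16 ≡ 9 (mod 83)
14^32 ≡ 81 (mod 83)
14^41 = 14^(32+8+1) ≡ 82 (mod 83).
Result is 82 ≡ −1, so (14/83) = −1.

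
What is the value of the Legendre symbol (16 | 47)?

Pull out 2^4: since 47 ≡ 7 (mod 8), (2/47) = +1, so (2/47)^4 = +1.
Reached (1/47) = 1. Collecting the sign flips along the way, the symbol is +1.

1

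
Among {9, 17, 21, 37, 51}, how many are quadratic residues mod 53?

(9/53) = +1 → QR.
(17/53) = +1 → QR.
(21/53) = -1 → non-residue.
(37/53) = +1 → QR.
(51/53) = -1 → non-residue.
Total quadratic residues among the 5: 3.

3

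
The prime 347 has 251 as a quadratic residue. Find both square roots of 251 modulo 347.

Since 347 ≡ 3 (mod 4), a square root of 251 is 251^((347+1)/4) = 251^87 mod 347.
Repeated squaring: 251^2≡194, 251^4≡160, 251^8≡269, 251^16≡185, 251^32≡219, 251^64≡75 (mod 347).
251^87 = 251^(64+16+4+2+1) ≡ 61 (mod 347).
Check: 61² = 3721 ≡ 251 (mod 347). The two roots are 61 and 286.

61, 286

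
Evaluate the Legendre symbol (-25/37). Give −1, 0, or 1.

1

Euler's criterion: (-25/37) ≡ 12^18 (mod 37).
12^2 ≡ 33 (mod 37)
12^4 ≡ 16 (mod 37)
12^8 ≡ 34 (mod 37)
12^16 ≡ 9 (mod 37)
12^18 = 12^(16+2) ≡ 1 (mod 37).
Result is 1, so (-25/37) = 1.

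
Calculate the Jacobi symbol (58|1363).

0

Pull out 2: since 1363 ≡ 3 (mod 8), (2/1363) = -1.
Reciprocity: 29 ≡ 1 and 1363 ≡ 3 (mod 4), so (29/1363) = +(1363/29).
Reduce top mod 29: now compute (0/29).
Top reduces to 0: gcd > 1, so the symbol is 0.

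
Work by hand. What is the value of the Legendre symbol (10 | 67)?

1

Pull out 2: since 67 ≡ 3 (mod 8), (2/67) = -1.
Reciprocity: 5 ≡ 1 and 67 ≡ 3 (mod 4), so (5/67) = +(67/5).
Reduce top mod 5: now compute (2/5).
Pull out 2: since 5 ≡ 5 (mod 8), (2/5) = -1.
Reached (1/5) = 1. Collecting the sign flips along the way, the symbol is +1.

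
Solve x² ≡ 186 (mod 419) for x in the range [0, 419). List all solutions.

Since 419 ≡ 3 (mod 4), a square root of 186 is 186^((419+1)/4) = 186^105 mod 419.
Repeated squaring: 186^2≡238, 186^4≡79, 186^8≡375, 186^16≡260, 186^32≡141, 186^64≡188 (mod 419).
186^105 = 186^(64+32+8+1) ≡ 387 (mod 419).
Check: 387² = 149769 ≡ 186 (mod 419). The two roots are 32 and 387.

32, 387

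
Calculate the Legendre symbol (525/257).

1

First reduce: 525 ≡ 11 (mod 257).
Reciprocity: 11 ≡ 3 and 257 ≡ 1 (mod 4), so (11/257) = +(257/11).
Reduce top mod 11: now compute (4/11).
Pull out 2^2: since 11 ≡ 3 (mod 8), (2/11) = -1, so (2/11)^2 = +1.
Reached (1/11) = 1. Collecting the sign flips along the way, the symbol is +1.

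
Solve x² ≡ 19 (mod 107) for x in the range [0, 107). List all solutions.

Since 107 ≡ 3 (mod 4), a square root of 19 is 19^((107+1)/4) = 19^27 mod 107.
Repeated squaring: 19^2≡40, 19^4≡102, 19^8≡25, 19^16≡90 (mod 107).
19^27 = 19^(16+8+2+1) ≡ 33 (mod 107).
Check: 33² = 1089 ≡ 19 (mod 107). The two roots are 33 and 74.

33, 74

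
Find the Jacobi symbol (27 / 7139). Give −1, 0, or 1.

1

Reciprocity: 27 ≡ 3 and 7139 ≡ 3 (mod 4), so (27/7139) = −(7139/27).
Reduce top mod 27: now compute (11/27).
Reciprocity: 11 ≡ 3 and 27 ≡ 3 (mod 4), so (11/27) = −(27/11).
Reduce top mod 11: now compute (5/11).
Reciprocity: 5 ≡ 1 and 11 ≡ 3 (mod 4), so (5/11) = +(11/5).
Reduce top mod 5: now compute (1/5).
Reached (1/5) = 1. Collecting the sign flips along the way, the symbol is +1.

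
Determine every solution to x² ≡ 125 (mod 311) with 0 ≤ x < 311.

37, 274

Since 311 ≡ 3 (mod 4), a square root of 125 is 125^((311+1)/4) = 125^78 mod 311.
Repeated squaring: 125^2≡75, 125^4≡27, 125^8≡107, 125^16≡253, 125^32≡254, 125^64≡139 (mod 311).
125^78 = 125^(64+8+4+2) ≡ 274 (mod 311).
Check: 274² = 75076 ≡ 125 (mod 311). The two roots are 37 and 274.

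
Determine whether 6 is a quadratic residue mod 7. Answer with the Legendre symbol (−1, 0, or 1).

Pull out 2: since 7 ≡ 7 (mod 8), (2/7) = +1.
Reciprocity: 3 ≡ 3 and 7 ≡ 3 (mod 4), so (3/7) = −(7/3).
Reduce top mod 3: now compute (1/3).
Reached (1/3) = 1. Collecting the sign flips along the way, the symbol is -1.

-1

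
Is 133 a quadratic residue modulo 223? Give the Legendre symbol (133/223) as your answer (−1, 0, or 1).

1

Euler's criterion: (133/223) ≡ 133^111 (mod 223).
133^2 ≡ 72 (mod 223)
133^4 ≡ 55 (mod 223)
133^8 ≡ 126 (mod 223)
133^16 ≡ 43 (mod 223)
133^32 ≡ 65 (mod 223)
133^64 ≡ 211 (mod 223)
133^111 = 133^(64+32+8+4+2+1) ≡ 1 (mod 223).
Result is 1, so (133/223) = 1.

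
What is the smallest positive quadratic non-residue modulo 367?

(2/367) = +1, so 2 is a residue.
(3/367) = −1, so 3 is the smallest positive non-residue mod 367.

3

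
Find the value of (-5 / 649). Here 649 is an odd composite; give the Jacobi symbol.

1

First reduce: -5 ≡ 644 (mod 649).
Pull out 2^2: since 649 ≡ 1 (mod 8), (2/649) = +1, so (2/649)^2 = +1.
Reciprocity: 161 ≡ 1 and 649 ≡ 1 (mod 4), so (161/649) = +(649/161).
Reduce top mod 161: now compute (5/161).
Reciprocity: 5 ≡ 1 and 161 ≡ 1 (mod 4), so (5/161) = +(161/5).
Reduce top mod 5: now compute (1/5).
Reached (1/5) = 1. Collecting the sign flips along the way, the symbol is +1.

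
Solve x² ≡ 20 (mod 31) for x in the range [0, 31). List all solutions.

Since 31 ≡ 3 (mod 4), a square root of 20 is 20^((31+1)/4) = 20^8 mod 31.
Repeated squaring: 20^2≡28, 20^4≡9, 20^8≡19 (mod 31).
20^8 = 20^(8) ≡ 19 (mod 31).
Check: 19² = 361 ≡ 20 (mod 31). The two roots are 12 and 19.

12, 19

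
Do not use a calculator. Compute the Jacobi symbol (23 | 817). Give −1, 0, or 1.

1

Reciprocity: 23 ≡ 3 and 817 ≡ 1 (mod 4), so (23/817) = +(817/23).
Reduce top mod 23: now compute (12/23).
Pull out 2^2: since 23 ≡ 7 (mod 8), (2/23) = +1, so (2/23)^2 = +1.
Reciprocity: 3 ≡ 3 and 23 ≡ 3 (mod 4), so (3/23) = −(23/3).
Reduce top mod 3: now compute (2/3).
Pull out 2: since 3 ≡ 3 (mod 8), (2/3) = -1.
Reached (1/3) = 1. Collecting the sign flips along the way, the symbol is +1.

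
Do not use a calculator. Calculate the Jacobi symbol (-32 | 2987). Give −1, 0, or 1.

1

First reduce: -32 ≡ 2955 (mod 2987).
Reciprocity: 2955 ≡ 3 and 2987 ≡ 3 (mod 4), so (2955/2987) = −(2987/2955).
Reduce top mod 2955: now compute (32/2955).
Pull out 2^5: since 2955 ≡ 3 (mod 8), (2/2955) = -1, so (2/2955)^5 = -1.
Reached (1/2955) = 1. Collecting the sign flips along the way, the symbol is +1.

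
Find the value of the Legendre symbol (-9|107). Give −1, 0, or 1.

First reduce: -9 ≡ 98 (mod 107).
Pull out 2: since 107 ≡ 3 (mod 8), (2/107) = -1.
Reciprocity: 49 ≡ 1 and 107 ≡ 3 (mod 4), so (49/107) = +(107/49).
Reduce top mod 49: now compute (9/49).
Reciprocity: 9 ≡ 1 and 49 ≡ 1 (mod 4), so (9/49) = +(49/9).
Reduce top mod 9: now compute (4/9).
Pull out 2^2: since 9 ≡ 1 (mod 8), (2/9) = +1, so (2/9)^2 = +1.
Reached (1/9) = 1. Collecting the sign flips along the way, the symbol is -1.

-1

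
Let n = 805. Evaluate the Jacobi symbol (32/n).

Pull out 2^5: since 805 ≡ 5 (mod 8), (2/805) = -1, so (2/805)^5 = -1.
Reached (1/805) = 1. Collecting the sign flips along the way, the symbol is -1.

-1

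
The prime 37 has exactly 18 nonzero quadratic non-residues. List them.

Square k = 1,…,18 (k and 37−k give the same square):
1²=1, 2²=4, 3²=9, 4²=16, 5²=25, 6²=36, 7²≡12, 8²≡27, 9²≡7, 10²≡26, 11²≡10, 12²≡33, 13²≡21, 14²≡11, 15²≡3, 16²≡34, 17²≡30, 18²≡28 (mod 37).
The residues are {1, 3, 4, 7, 9, 10, 11, 12, 16, 21, 25, 26, 27, 28, 30, 33, 34, 36}; the non-residues are the remaining 18 nonzero classes.

2, 5, 6, 8, 13, 14, 15, 17, 18, 19, 20, 22, 23, 24, 29, 31, 32, 35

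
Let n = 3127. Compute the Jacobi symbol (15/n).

Reciprocity: 15 ≡ 3 and 3127 ≡ 3 (mod 4), so (15/3127) = −(3127/15).
Reduce top mod 15: now compute (7/15).
Reciprocity: 7 ≡ 3 and 15 ≡ 3 (mod 4), so (7/15) = −(15/7).
Reduce top mod 7: now compute (1/7).
Reached (1/7) = 1. Collecting the sign flips along the way, the symbol is +1.

1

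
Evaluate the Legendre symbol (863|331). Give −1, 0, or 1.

First reduce: 863 ≡ 201 (mod 331).
Reciprocity: 201 ≡ 1 and 331 ≡ 3 (mod 4), so (201/331) = +(331/201).
Reduce top mod 201: now compute (130/201).
Pull out 2: since 201 ≡ 1 (mod 8), (2/201) = +1.
Reciprocity: 65 ≡ 1 and 201 ≡ 1 (mod 4), so (65/201) = +(201/65).
Reduce top mod 65: now compute (6/65).
Pull out 2: since 65 ≡ 1 (mod 8), (2/65) = +1.
Reciprocity: 3 ≡ 3 and 65 ≡ 1 (mod 4), so (3/65) = +(65/3).
Reduce top mod 3: now compute (2/3).
Pull out 2: since 3 ≡ 3 (mod 8), (2/3) = -1.
Reached (1/3) = 1. Collecting the sign flips along the way, the symbol is -1.

-1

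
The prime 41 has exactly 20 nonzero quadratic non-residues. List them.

Square k = 1,…,20 (k and 41−k give the same square):
1²=1, 2²=4, 3²=9, 4²=16, 5²=25, 6²=36, 7²≡8, 8²≡23, 9²≡40, 10²≡18, 11²≡39, 12²≡21, 13²≡5, 14²≡32, 15²≡20, 16²≡10, 17²≡2, 18²≡37, 19²≡33, 20²≡31 (mod 41).
The residues are {1, 2, 4, 5, 8, 9, 10, 16, 18, 20, 21, 23, 25, 31, 32, 33, 36, 37, 39, 40}; the non-residues are the remaining 20 nonzero classes.

3,6,7,11,12,13,14,15,17,19,22,24,26,27,28,29,30,34,35,38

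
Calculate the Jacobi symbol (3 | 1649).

Reciprocity: 3 ≡ 3 and 1649 ≡ 1 (mod 4), so (3/1649) = +(1649/3).
Reduce top mod 3: now compute (2/3).
Pull out 2: since 3 ≡ 3 (mod 8), (2/3) = -1.
Reached (1/3) = 1. Collecting the sign flips along the way, the symbol is -1.

-1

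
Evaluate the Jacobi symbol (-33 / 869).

First reduce: -33 ≡ 836 (mod 869).
Pull out 2^2: since 869 ≡ 5 (mod 8), (2/869) = -1, so (2/869)^2 = +1.
Reciprocity: 209 ≡ 1 and 869 ≡ 1 (mod 4), so (209/869) = +(869/209).
Reduce top mod 209: now compute (33/209).
Reciprocity: 33 ≡ 1 and 209 ≡ 1 (mod 4), so (33/209) = +(209/33).
Reduce top mod 33: now compute (11/33).
Reciprocity: 11 ≡ 3 and 33 ≡ 1 (mod 4), so (11/33) = +(33/11).
Reduce top mod 11: now compute (0/11).
Top reduces to 0: gcd > 1, so the symbol is 0.

0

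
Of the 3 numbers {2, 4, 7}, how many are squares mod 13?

1

(2/13) = -1 → non-residue.
(4/13) = +1 → QR.
(7/13) = -1 → non-residue.
Total quadratic residues among the 3: 1.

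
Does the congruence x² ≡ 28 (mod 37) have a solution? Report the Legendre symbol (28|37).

1

Pull out 2^2: since 37 ≡ 5 (mod 8), (2/37) = -1, so (2/37)^2 = +1.
Reciprocity: 7 ≡ 3 and 37 ≡ 1 (mod 4), so (7/37) = +(37/7).
Reduce top mod 7: now compute (2/7).
Pull out 2: since 7 ≡ 7 (mod 8), (2/7) = +1.
Reached (1/7) = 1. Collecting the sign flips along the way, the symbol is +1.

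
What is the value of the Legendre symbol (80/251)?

Pull out 2^4: since 251 ≡ 3 (mod 8), (2/251) = -1, so (2/251)^4 = +1.
Reciprocity: 5 ≡ 1 and 251 ≡ 3 (mod 4), so (5/251) = +(251/5).
Reduce top mod 5: now compute (1/5).
Reached (1/5) = 1. Collecting the sign flips along the way, the symbol is +1.

1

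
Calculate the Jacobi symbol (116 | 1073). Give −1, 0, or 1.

0

Pull out 2^2: since 1073 ≡ 1 (mod 8), (2/1073) = +1, so (2/1073)^2 = +1.
Reciprocity: 29 ≡ 1 and 1073 ≡ 1 (mod 4), so (29/1073) = +(1073/29).
Reduce top mod 29: now compute (0/29).
Top reduces to 0: gcd > 1, so the symbol is 0.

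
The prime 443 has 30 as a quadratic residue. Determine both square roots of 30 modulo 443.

159, 284

Since 443 ≡ 3 (mod 4), a square root of 30 is 30^((443+1)/4) = 30^111 mod 443.
Repeated squaring: 30^2≡14, 30^4≡196, 30^8≡318, 30^16≡120, 30^32≡224, 30^64≡117 (mod 443).
30^111 = 30^(64+32+8+4+2+1) ≡ 284 (mod 443).
Check: 284² = 80656 ≡ 30 (mod 443). The two roots are 159 and 284.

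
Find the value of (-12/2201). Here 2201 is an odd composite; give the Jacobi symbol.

-1

First reduce: -12 ≡ 2189 (mod 2201).
Reciprocity: 2189 ≡ 1 and 2201 ≡ 1 (mod 4), so (2189/2201) = +(2201/2189).
Reduce top mod 2189: now compute (12/2189).
Pull out 2^2: since 2189 ≡ 5 (mod 8), (2/2189) = -1, so (2/2189)^2 = +1.
Reciprocity: 3 ≡ 3 and 2189 ≡ 1 (mod 4), so (3/2189) = +(2189/3).
Reduce top mod 3: now compute (2/3).
Pull out 2: since 3 ≡ 3 (mod 8), (2/3) = -1.
Reached (1/3) = 1. Collecting the sign flips along the way, the symbol is -1.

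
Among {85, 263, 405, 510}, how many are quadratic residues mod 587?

1

(85/587) = -1 → non-residue.
(263/587) = -1 → non-residue.
(405/587) = -1 → non-residue.
(510/587) = +1 → QR.
Total quadratic residues among the 4: 1.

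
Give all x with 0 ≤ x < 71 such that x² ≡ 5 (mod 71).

17, 54

Since 71 ≡ 3 (mod 4), a square root of 5 is 5^((71+1)/4) = 5^18 mod 71.
Repeated squaring: 5^2≡25, 5^4≡57, 5^8≡54, 5^16≡5 (mod 71).
5^18 = 5^(16+2) ≡ 54 (mod 71).
Check: 54² = 2916 ≡ 5 (mod 71). The two roots are 17 and 54.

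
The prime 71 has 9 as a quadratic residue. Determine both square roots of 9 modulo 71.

Since 71 ≡ 3 (mod 4), a square root of 9 is 9^((71+1)/4) = 9^18 mod 71.
Repeated squaring: 9^2≡10, 9^4≡29, 9^8≡60, 9^16≡50 (mod 71).
9^18 = 9^(16+2) ≡ 3 (mod 71).
Check: 3² = 9 ≡ 9 (mod 71). The two roots are 3 and 68.

3, 68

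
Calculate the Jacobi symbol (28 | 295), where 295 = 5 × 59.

-1

Pull out 2^2: since 295 ≡ 7 (mod 8), (2/295) = +1, so (2/295)^2 = +1.
Reciprocity: 7 ≡ 3 and 295 ≡ 3 (mod 4), so (7/295) = −(295/7).
Reduce top mod 7: now compute (1/7).
Reached (1/7) = 1. Collecting the sign flips along the way, the symbol is -1.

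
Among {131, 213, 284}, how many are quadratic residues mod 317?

(131/317) = +1 → QR.
(213/317) = +1 → QR.
(284/317) = -1 → non-residue.
Total quadratic residues among the 3: 2.

2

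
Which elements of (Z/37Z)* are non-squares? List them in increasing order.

2 5 6 8 13 14 15 17 18 19 20 22 23 24 29 31 32 35

Square k = 1,…,18 (k and 37−k give the same square):
1²=1, 2²=4, 3²=9, 4²=16, 5²=25, 6²=36, 7²≡12, 8²≡27, 9²≡7, 10²≡26, 11²≡10, 12²≡33, 13²≡21, 14²≡11, 15²≡3, 16²≡34, 17²≡30, 18²≡28 (mod 37).
The residues are {1, 3, 4, 7, 9, 10, 11, 12, 16, 21, 25, 26, 27, 28, 30, 33, 34, 36}; the non-residues are the remaining 18 nonzero classes.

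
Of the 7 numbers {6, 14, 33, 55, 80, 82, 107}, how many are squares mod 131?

(6/131) = -1 → non-residue.
(14/131) = -1 → non-residue.
(33/131) = +1 → QR.
(55/131) = +1 → QR.
(80/131) = +1 → QR.
(82/131) = -1 → non-residue.
(107/131) = +1 → QR.
Total quadratic residues among the 7: 4.

4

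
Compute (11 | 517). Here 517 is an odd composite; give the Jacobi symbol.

0

Reciprocity: 11 ≡ 3 and 517 ≡ 1 (mod 4), so (11/517) = +(517/11).
Reduce top mod 11: now compute (0/11).
Top reduces to 0: gcd > 1, so the symbol is 0.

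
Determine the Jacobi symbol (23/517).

-1

Reciprocity: 23 ≡ 3 and 517 ≡ 1 (mod 4), so (23/517) = +(517/23).
Reduce top mod 23: now compute (11/23).
Reciprocity: 11 ≡ 3 and 23 ≡ 3 (mod 4), so (11/23) = −(23/11).
Reduce top mod 11: now compute (1/11).
Reached (1/11) = 1. Collecting the sign flips along the way, the symbol is -1.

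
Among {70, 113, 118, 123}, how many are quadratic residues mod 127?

2

(70/127) = +1 → QR.
(113/127) = +1 → QR.
(118/127) = -1 → non-residue.
(123/127) = -1 → non-residue.
Total quadratic residues among the 4: 2.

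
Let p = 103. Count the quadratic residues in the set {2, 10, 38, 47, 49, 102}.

3

(2/103) = +1 → QR.
(10/103) = -1 → non-residue.
(38/103) = +1 → QR.
(47/103) = -1 → non-residue.
(49/103) = +1 → QR.
(102/103) = -1 → non-residue.
Total quadratic residues among the 6: 3.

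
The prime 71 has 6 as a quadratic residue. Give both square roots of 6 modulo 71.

19, 52

Since 71 ≡ 3 (mod 4), a square root of 6 is 6^((71+1)/4) = 6^18 mod 71.
Repeated squaring: 6^2≡36, 6^4≡18, 6^8≡40, 6^16≡38 (mod 71).
6^18 = 6^(16+2) ≡ 19 (mod 71).
Check: 19² = 361 ≡ 6 (mod 71). The two roots are 19 and 52.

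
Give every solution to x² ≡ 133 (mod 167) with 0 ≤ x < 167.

Since 167 ≡ 3 (mod 4), a square root of 133 is 133^((167+1)/4) = 133^42 mod 167.
Repeated squaring: 133^2≡154, 133^4≡2, 133^8≡4, 133^16≡16, 133^32≡89 (mod 167).
133^42 = 133^(32+8+2) ≡ 48 (mod 167).
Check: 48² = 2304 ≡ 133 (mod 167). The two roots are 48 and 119.

48, 119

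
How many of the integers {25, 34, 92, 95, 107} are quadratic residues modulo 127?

(25/127) = +1 → QR.
(34/127) = +1 → QR.
(92/127) = -1 → non-residue.
(95/127) = -1 → non-residue.
(107/127) = +1 → QR.
Total quadratic residues among the 5: 3.

3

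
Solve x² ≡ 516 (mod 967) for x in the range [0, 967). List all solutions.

394, 573

Since 967 ≡ 3 (mod 4), a square root of 516 is 516^((967+1)/4) = 516^242 mod 967.
Repeated squaring: 516^2≡331, 516^4≡290, 516^8≡938, 516^16≡841, 516^32≡404, 516^64≡760, 516^128≡301 (mod 967).
516^242 = 516^(128+64+32+16+2) ≡ 573 (mod 967).
Check: 573² = 328329 ≡ 516 (mod 967). The two roots are 394 and 573.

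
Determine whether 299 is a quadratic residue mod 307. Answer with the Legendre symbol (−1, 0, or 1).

1

Reciprocity: 299 ≡ 3 and 307 ≡ 3 (mod 4), so (299/307) = −(307/299).
Reduce top mod 299: now compute (8/299).
Pull out 2^3: since 299 ≡ 3 (mod 8), (2/299) = -1, so (2/299)^3 = -1.
Reached (1/299) = 1. Collecting the sign flips along the way, the symbol is +1.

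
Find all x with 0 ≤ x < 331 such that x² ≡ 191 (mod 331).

Since 331 ≡ 3 (mod 4), a square root of 191 is 191^((331+1)/4) = 191^83 mod 331.
Repeated squaring: 191^2≡71, 191^4≡76, 191^8≡149, 191^16≡24, 191^32≡245, 191^64≡114 (mod 331).
191^83 = 191^(64+16+2+1) ≡ 113 (mod 331).
Check: 113² = 12769 ≡ 191 (mod 331). The two roots are 113 and 218.

113, 218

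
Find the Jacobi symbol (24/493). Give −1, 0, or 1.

Pull out 2^3: since 493 ≡ 5 (mod 8), (2/493) = -1, so (2/493)^3 = -1.
Reciprocity: 3 ≡ 3 and 493 ≡ 1 (mod 4), so (3/493) = +(493/3).
Reduce top mod 3: now compute (1/3).
Reached (1/3) = 1. Collecting the sign flips along the way, the symbol is -1.

-1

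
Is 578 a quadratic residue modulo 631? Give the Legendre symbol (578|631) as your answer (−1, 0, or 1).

1

Pull out 2: since 631 ≡ 7 (mod 8), (2/631) = +1.
Reciprocity: 289 ≡ 1 and 631 ≡ 3 (mod 4), so (289/631) = +(631/289).
Reduce top mod 289: now compute (53/289).
Reciprocity: 53 ≡ 1 and 289 ≡ 1 (mod 4), so (53/289) = +(289/53).
Reduce top mod 53: now compute (24/53).
Pull out 2^3: since 53 ≡ 5 (mod 8), (2/53) = -1, so (2/53)^3 = -1.
Reciprocity: 3 ≡ 3 and 53 ≡ 1 (mod 4), so (3/53) = +(53/3).
Reduce top mod 3: now compute (2/3).
Pull out 2: since 3 ≡ 3 (mod 8), (2/3) = -1.
Reached (1/3) = 1. Collecting the sign flips along the way, the symbol is +1.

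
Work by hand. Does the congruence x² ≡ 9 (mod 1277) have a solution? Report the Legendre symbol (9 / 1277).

1

Reciprocity: 9 ≡ 1 and 1277 ≡ 1 (mod 4), so (9/1277) = +(1277/9).
Reduce top mod 9: now compute (8/9).
Pull out 2^3: since 9 ≡ 1 (mod 8), (2/9) = +1, so (2/9)^3 = +1.
Reached (1/9) = 1. Collecting the sign flips along the way, the symbol is +1.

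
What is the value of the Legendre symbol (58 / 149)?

-1

Pull out 2: since 149 ≡ 5 (mod 8), (2/149) = -1.
Reciprocity: 29 ≡ 1 and 149 ≡ 1 (mod 4), so (29/149) = +(149/29).
Reduce top mod 29: now compute (4/29).
Pull out 2^2: since 29 ≡ 5 (mod 8), (2/29) = -1, so (2/29)^2 = +1.
Reached (1/29) = 1. Collecting the sign flips along the way, the symbol is -1.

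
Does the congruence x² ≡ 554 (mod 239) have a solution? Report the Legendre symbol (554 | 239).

-1

First reduce: 554 ≡ 76 (mod 239).
Pull out 2^2: since 239 ≡ 7 (mod 8), (2/239) = +1, so (2/239)^2 = +1.
Reciprocity: 19 ≡ 3 and 239 ≡ 3 (mod 4), so (19/239) = −(239/19).
Reduce top mod 19: now compute (11/19).
Reciprocity: 11 ≡ 3 and 19 ≡ 3 (mod 4), so (11/19) = −(19/11).
Reduce top mod 11: now compute (8/11).
Pull out 2^3: since 11 ≡ 3 (mod 8), (2/11) = -1, so (2/11)^3 = -1.
Reached (1/11) = 1. Collecting the sign flips along the way, the symbol is -1.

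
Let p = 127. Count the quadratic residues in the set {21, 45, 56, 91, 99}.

2

(21/127) = +1 → QR.
(45/127) = -1 → non-residue.
(56/127) = -1 → non-residue.
(91/127) = -1 → non-residue.
(99/127) = +1 → QR.
Total quadratic residues among the 5: 2.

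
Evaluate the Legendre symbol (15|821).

-1

Euler's criterion: (15/821) ≡ 15^410 (mod 821).
15^2 ≡ 225 (mod 821)
15^4 ≡ 544 (mod 821)
15^8 ≡ 376 (mod 821)
15^16 ≡ 164 (mod 821)
15^32 ≡ 624 (mod 821)
15^64 ≡ 222 (mod 821)
15^128 ≡ 24 (mod 821)
15^256 ≡ 576 (mod 821)
15^410 = 15^(256+128+16+8+2) ≡ 820 (mod 821).
Result is 820 ≡ −1, so (15/821) = −1.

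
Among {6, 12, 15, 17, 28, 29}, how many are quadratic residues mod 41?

(6/41) = -1 → non-residue.
(12/41) = -1 → non-residue.
(15/41) = -1 → non-residue.
(17/41) = -1 → non-residue.
(28/41) = -1 → non-residue.
(29/41) = -1 → non-residue.
Total quadratic residues among the 6: 0.

0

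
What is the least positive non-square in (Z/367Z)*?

(2/367) = +1, so 2 is a residue.
(3/367) = −1, so 3 is the smallest positive non-residue mod 367.

3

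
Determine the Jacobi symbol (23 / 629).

1

Reciprocity: 23 ≡ 3 and 629 ≡ 1 (mod 4), so (23/629) = +(629/23).
Reduce top mod 23: now compute (8/23).
Pull out 2^3: since 23 ≡ 7 (mod 8), (2/23) = +1, so (2/23)^3 = +1.
Reached (1/23) = 1. Collecting the sign flips along the way, the symbol is +1.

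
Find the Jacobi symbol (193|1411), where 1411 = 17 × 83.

-1

Reciprocity: 193 ≡ 1 and 1411 ≡ 3 (mod 4), so (193/1411) = +(1411/193).
Reduce top mod 193: now compute (60/193).
Pull out 2^2: since 193 ≡ 1 (mod 8), (2/193) = +1, so (2/193)^2 = +1.
Reciprocity: 15 ≡ 3 and 193 ≡ 1 (mod 4), so (15/193) = +(193/15).
Reduce top mod 15: now compute (13/15).
Reciprocity: 13 ≡ 1 and 15 ≡ 3 (mod 4), so (13/15) = +(15/13).
Reduce top mod 13: now compute (2/13).
Pull out 2: since 13 ≡ 5 (mod 8), (2/13) = -1.
Reached (1/13) = 1. Collecting the sign flips along the way, the symbol is -1.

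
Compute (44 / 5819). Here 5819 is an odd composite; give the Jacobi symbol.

Pull out 2^2: since 5819 ≡ 3 (mod 8), (2/5819) = -1, so (2/5819)^2 = +1.
Reciprocity: 11 ≡ 3 and 5819 ≡ 3 (mod 4), so (11/5819) = −(5819/11).
Reduce top mod 11: now compute (0/11).
Top reduces to 0: gcd > 1, so the symbol is 0.

0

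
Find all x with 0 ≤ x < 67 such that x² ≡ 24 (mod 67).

Since 67 ≡ 3 (mod 4), a square root of 24 is 24^((67+1)/4) = 24^17 mod 67.
Repeated squaring: 24^2≡40, 24^4≡59, 24^8≡64, 24^16≡9 (mod 67).
24^17 = 24^(16+1) ≡ 15 (mod 67).
Check: 15² = 225 ≡ 24 (mod 67). The two roots are 15 and 52.

15, 52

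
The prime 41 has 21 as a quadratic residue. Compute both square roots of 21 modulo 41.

12, 29

41 ≡ 1 (mod 4), so we find a root by search.
Trying successive values, 12² = 144 ≡ 21 (mod 41). The other root is 41 − 12 = 29.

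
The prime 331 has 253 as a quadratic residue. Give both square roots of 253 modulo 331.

65, 266

Since 331 ≡ 3 (mod 4), a square root of 253 is 253^((331+1)/4) = 253^83 mod 331.
Repeated squaring: 253^2≡126, 253^4≡319, 253^8≡144, 253^16≡214, 253^32≡118, 253^64≡22 (mod 331).
253^83 = 253^(64+16+2+1) ≡ 266 (mod 331).
Check: 266² = 70756 ≡ 253 (mod 331). The two roots are 65 and 266.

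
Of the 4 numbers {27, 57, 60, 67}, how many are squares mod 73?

3

(27/73) = +1 → QR.
(57/73) = +1 → QR.
(60/73) = -1 → non-residue.
(67/73) = +1 → QR.
Total quadratic residues among the 4: 3.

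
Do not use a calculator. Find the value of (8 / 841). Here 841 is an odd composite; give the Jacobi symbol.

1

Pull out 2^3: since 841 ≡ 1 (mod 8), (2/841) = +1, so (2/841)^3 = +1.
Reached (1/841) = 1. Collecting the sign flips along the way, the symbol is +1.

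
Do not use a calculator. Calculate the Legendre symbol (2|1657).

Pull out 2: since 1657 ≡ 1 (mod 8), (2/1657) = +1.
Reached (1/1657) = 1. Collecting the sign flips along the way, the symbol is +1.

1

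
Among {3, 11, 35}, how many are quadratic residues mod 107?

3

(3/107) = +1 → QR.
(11/107) = +1 → QR.
(35/107) = +1 → QR.
Total quadratic residues among the 3: 3.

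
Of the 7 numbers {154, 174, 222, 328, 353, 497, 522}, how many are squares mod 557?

4

(154/557) = +1 → QR.
(174/557) = +1 → QR.
(222/557) = -1 → non-residue.
(328/557) = +1 → QR.
(353/557) = -1 → non-residue.
(497/557) = +1 → QR.
(522/557) = -1 → non-residue.
Total quadratic residues among the 7: 4.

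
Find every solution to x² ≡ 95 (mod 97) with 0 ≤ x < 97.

97 ≡ 1 (mod 4), so we find a root by search.
Trying successive values, 17² = 289 ≡ 95 (mod 97). The other root is 97 − 17 = 80.

17, 80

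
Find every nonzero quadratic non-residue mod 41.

3,6,7,11,12,13,14,15,17,19,22,24,26,27,28,29,30,34,35,38

Square k = 1,…,20 (k and 41−k give the same square):
1²=1, 2²=4, 3²=9, 4²=16, 5²=25, 6²=36, 7²≡8, 8²≡23, 9²≡40, 10²≡18, 11²≡39, 12²≡21, 13²≡5, 14²≡32, 15²≡20, 16²≡10, 17²≡2, 18²≡37, 19²≡33, 20²≡31 (mod 41).
The residues are {1, 2, 4, 5, 8, 9, 10, 16, 18, 20, 21, 23, 25, 31, 32, 33, 36, 37, 39, 40}; the non-residues are the remaining 20 nonzero classes.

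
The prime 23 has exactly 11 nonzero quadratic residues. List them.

1,2,3,4,6,8,9,12,13,16,18

Square k = 1,…,11 (k and 23−k give the same square):
1²=1, 2²=4, 3²=9, 4²=16, 5²≡2, 6²≡13, 7²≡3, 8²≡18, 9²≡12, 10²≡8, 11²≡6 (mod 23).
So the quadratic residues mod 23 are {1, 2, 3, 4, 6, 8, 9, 12, 13, 16, 18}.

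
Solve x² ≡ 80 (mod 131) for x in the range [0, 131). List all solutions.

Since 131 ≡ 3 (mod 4), a square root of 80 is 80^((131+1)/4) = 80^33 mod 131.
Repeated squaring: 80^2≡112, 80^4≡99, 80^8≡107, 80^16≡52, 80^32≡84 (mod 131).
80^33 = 80^(32+1) ≡ 39 (mod 131).
Check: 39² = 1521 ≡ 80 (mod 131). The two roots are 39 and 92.

39, 92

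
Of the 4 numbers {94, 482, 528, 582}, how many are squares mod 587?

(94/587) = -1 → non-residue.
(482/587) = +1 → QR.
(528/587) = -1 → non-residue.
(582/587) = +1 → QR.
Total quadratic residues among the 4: 2.

2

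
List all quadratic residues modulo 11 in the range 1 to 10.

1,3,4,5,9

Square k = 1,…,5 (k and 11−k give the same square):
1²=1, 2²=4, 3²=9, 4²≡5, 5²≡3 (mod 11).
So the quadratic residues mod 11 are {1, 3, 4, 5, 9}.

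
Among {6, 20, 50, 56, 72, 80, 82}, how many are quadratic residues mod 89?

4

(6/89) = -1 → non-residue.
(20/89) = +1 → QR.
(50/89) = +1 → QR.
(56/89) = -1 → non-residue.
(72/89) = +1 → QR.
(80/89) = +1 → QR.
(82/89) = -1 → non-residue.
Total quadratic residues among the 7: 4.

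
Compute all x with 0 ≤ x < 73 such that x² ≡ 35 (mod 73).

73 ≡ 1 (mod 4), so we find a root by search.
Trying successive values, 20² = 400 ≡ 35 (mod 73). The other root is 73 − 20 = 53.

20, 53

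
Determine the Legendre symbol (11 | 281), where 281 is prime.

Reciprocity: 11 ≡ 3 and 281 ≡ 1 (mod 4), so (11/281) = +(281/11).
Reduce top mod 11: now compute (6/11).
Pull out 2: since 11 ≡ 3 (mod 8), (2/11) = -1.
Reciprocity: 3 ≡ 3 and 11 ≡ 3 (mod 4), so (3/11) = −(11/3).
Reduce top mod 3: now compute (2/3).
Pull out 2: since 3 ≡ 3 (mod 8), (2/3) = -1.
Reached (1/3) = 1. Collecting the sign flips along the way, the symbol is -1.

-1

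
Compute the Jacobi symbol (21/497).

0

Reciprocity: 21 ≡ 1 and 497 ≡ 1 (mod 4), so (21/497) = +(497/21).
Reduce top mod 21: now compute (14/21).
Pull out 2: since 21 ≡ 5 (mod 8), (2/21) = -1.
Reciprocity: 7 ≡ 3 and 21 ≡ 1 (mod 4), so (7/21) = +(21/7).
Reduce top mod 7: now compute (0/7).
Top reduces to 0: gcd > 1, so the symbol is 0.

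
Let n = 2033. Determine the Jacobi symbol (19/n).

0

Reciprocity: 19 ≡ 3 and 2033 ≡ 1 (mod 4), so (19/2033) = +(2033/19).
Reduce top mod 19: now compute (0/19).
Top reduces to 0: gcd > 1, so the symbol is 0.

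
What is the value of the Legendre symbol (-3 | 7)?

1

First reduce: -3 ≡ 4 (mod 7).
Pull out 2^2: since 7 ≡ 7 (mod 8), (2/7) = +1, so (2/7)^2 = +1.
Reached (1/7) = 1. Collecting the sign flips along the way, the symbol is +1.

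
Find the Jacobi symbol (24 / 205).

Pull out 2^3: since 205 ≡ 5 (mod 8), (2/205) = -1, so (2/205)^3 = -1.
Reciprocity: 3 ≡ 3 and 205 ≡ 1 (mod 4), so (3/205) = +(205/3).
Reduce top mod 3: now compute (1/3).
Reached (1/3) = 1. Collecting the sign flips along the way, the symbol is -1.

-1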